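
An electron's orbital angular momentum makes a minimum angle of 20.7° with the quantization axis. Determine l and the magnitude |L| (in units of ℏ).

l = 7, |L| = 2√14 ℏ ≈ 7.483ℏ

cos²θ_min = l/(l+1) = 0.8751.
Solving: l = 7.
Then |L| = ℏ√(7·8) = 2√14 ℏ.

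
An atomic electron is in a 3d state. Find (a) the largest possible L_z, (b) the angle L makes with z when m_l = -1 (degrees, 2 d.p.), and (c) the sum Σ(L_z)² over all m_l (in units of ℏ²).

3d means n = 3, l = 2.
L_z,max = lℏ = 2ℏ.
For m_l = -1: cos θ = -1/√6, θ ≈ 114.09°.
Σ m_l² = 10, so Σ(L_z)² = 10 ℏ².

L_z,max = 2ℏ; θ(m_l=-1) ≈ 114.09°; Σ(L_z)² = 10 ℏ²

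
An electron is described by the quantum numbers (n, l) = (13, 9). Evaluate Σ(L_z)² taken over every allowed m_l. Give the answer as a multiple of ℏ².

Σ(L_z)² = 570 ℏ²

The allowed m_l values are -9, -8, -7, -6, -5, -4, -3, -2, -1, 0, 1, 2, 3, 4, 5, 6, 7, 8, 9.
Summing m² from −9 to 9: Σ m_l² = 570.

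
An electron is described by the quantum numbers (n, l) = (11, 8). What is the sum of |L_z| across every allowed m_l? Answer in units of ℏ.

Σ|L_z| = 72 ℏ

The allowed m_l values are -8, -7, -6, -5, -4, -3, -2, -1, 0, 1, 2, 3, 4, 5, 6, 7, 8.
Σ|m_l| = 2(1+2+…+8) = 72.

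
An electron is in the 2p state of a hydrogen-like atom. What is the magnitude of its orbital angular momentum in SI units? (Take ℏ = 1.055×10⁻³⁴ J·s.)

|L| = 1.492×10⁻³⁴ J·s

The 2p subshell has l = 1.
|L| = ℏ√(l(l+1)) = ℏ√(1·2) = √2 ℏ
Numerically, |L| = 1.414 × (1.055×10⁻³⁴ J·s) = 1.492×10⁻³⁴ J·s.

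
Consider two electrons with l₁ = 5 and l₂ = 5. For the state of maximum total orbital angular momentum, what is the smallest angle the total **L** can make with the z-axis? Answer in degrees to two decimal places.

The total orbital quantum number L ranges from |l₁ − l₂| to l₁ + l₂ in integer steps.
So L can be 0, 1, 2, 3, 4, 5, 6, 7, 8, 9, 10.
The maximum is L = 10, with |L_tot| = ℏ√(10·11) = √110 ℏ.
The minimum angle with z is arccos(10/√110) ≈ 17.55°.

θ_min ≈ 17.55°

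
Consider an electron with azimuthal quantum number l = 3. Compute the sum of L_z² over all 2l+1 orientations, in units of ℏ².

m_l runs from −3 to 3, i.e. {-3, -2, -1, 0, 1, 2, 3}.
Σ m_l² = 2·(1 + 4 + 9) = 28.

Σ(L_z)² = 28 ℏ²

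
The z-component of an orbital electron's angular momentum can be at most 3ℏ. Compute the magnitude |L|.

|L| = 2√3 ℏ ≈ 3.464ℏ

L_z,max = lℏ, so l = 3.
Then |L| = ℏ√(3·4) = 2√3 ℏ.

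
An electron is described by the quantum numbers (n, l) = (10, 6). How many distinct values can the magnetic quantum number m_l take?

13

The number of m_l values is 2l + 1 = 2·6 + 1 = 13.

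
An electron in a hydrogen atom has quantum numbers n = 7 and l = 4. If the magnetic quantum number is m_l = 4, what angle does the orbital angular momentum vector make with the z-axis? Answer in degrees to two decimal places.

|L| = ℏ√(l(l+1)) = 2√5 ℏ.
L_z = m_l ℏ = 4ℏ.
cos θ = L_z/|L| = 4/√20, so θ ≈ 26.57°.

θ ≈ 26.57°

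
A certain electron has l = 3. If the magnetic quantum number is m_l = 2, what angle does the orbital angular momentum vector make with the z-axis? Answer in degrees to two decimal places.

θ ≈ 54.74°

|L| = √(l(l+1)) ℏ = 2√3 ℏ.
L_z = m_l ℏ = 2ℏ.
cos θ = L_z/|L| = 2/√12, so θ ≈ 54.74°.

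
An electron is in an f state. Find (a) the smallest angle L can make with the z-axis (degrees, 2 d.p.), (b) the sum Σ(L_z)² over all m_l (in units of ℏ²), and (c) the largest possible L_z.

θ_min ≈ 30.00°; Σ(L_z)² = 28 ℏ²; L_z,max = 3ℏ

F corresponds to l = 3.
cos θ_min = 3/√12, so θ_min ≈ 30.00°.
Σ m_l² = 28, so Σ(L_z)² = 28 ℏ².
L_z,max = lℏ = 3ℏ.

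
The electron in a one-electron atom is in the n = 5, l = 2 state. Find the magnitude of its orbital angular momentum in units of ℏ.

|L| = ℏ√(l(l+1)) = ℏ√(2·3) = √6 ℏ

|L| = √6 ℏ ≈ 2.449ℏ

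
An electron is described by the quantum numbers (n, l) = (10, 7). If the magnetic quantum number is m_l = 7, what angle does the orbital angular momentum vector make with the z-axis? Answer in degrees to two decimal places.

θ ≈ 20.70°

|L|² = l(l+1)ℏ² = 56ℏ², so |L| = 2√14 ℏ.
L_z = m_l ℏ = 7ℏ.
cos θ = L_z/|L| = 7/√56, so θ ≈ 20.70°.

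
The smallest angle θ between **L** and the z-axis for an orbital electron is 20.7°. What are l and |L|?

l = 7, |L| = 2√14 ℏ ≈ 7.483ℏ

cos²θ_min = l/(l+1) = 0.8751.
Thus l = 0.8751/(1 − 0.8751) ≈ 7.
Then |L| = ℏ√(7·8) = 2√14 ℏ.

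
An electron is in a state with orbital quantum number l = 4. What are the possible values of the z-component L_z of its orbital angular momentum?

L_z = m_l ℏ with m_l ranging from −l to +l in integer steps.
For l = 4: m_l ∈ {-4, -3, -2, -1, 0, 1, 2, 3, 4}.

L_z ∈ {−4ℏ, −3ℏ, −2ℏ, −ℏ, 0, ℏ, 2ℏ, 3ℏ, 4ℏ}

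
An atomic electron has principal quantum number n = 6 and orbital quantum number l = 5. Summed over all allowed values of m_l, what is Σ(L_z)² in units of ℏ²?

m_l ∈ {-5, -4, -3, -2, -1, 0, 1, 2, 3, 4, 5}.
Σ m_l² = 2·(1 + 4 + 9 + 16 + 25) = 110.

Σ(L_z)² = 110 ℏ²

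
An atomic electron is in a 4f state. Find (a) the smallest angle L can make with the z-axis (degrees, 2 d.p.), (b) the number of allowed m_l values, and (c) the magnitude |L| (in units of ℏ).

For 4f, l = 3.
cos θ_min = 3/√12, so θ_min ≈ 30.00°.
There are 2l+1 = 7 values of m_l.
|L| = ℏ√(3·4) = 2√3 ℏ ≈ 3.464ℏ.

θ_min ≈ 30.00°; 7 values; |L| = 2√3 ℏ ≈ 3.464ℏ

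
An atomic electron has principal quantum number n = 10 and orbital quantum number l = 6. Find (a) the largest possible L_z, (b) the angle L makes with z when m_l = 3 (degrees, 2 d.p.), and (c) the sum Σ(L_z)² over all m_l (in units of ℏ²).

L_z,max = lℏ = 6ℏ.
For m_l = 3: cos θ = 3/√42, θ ≈ 62.42°.
Σ m_l² = 182, so Σ(L_z)² = 182 ℏ².

L_z,max = 6ℏ; θ(m_l=3) ≈ 62.42°; Σ(L_z)² = 182 ℏ²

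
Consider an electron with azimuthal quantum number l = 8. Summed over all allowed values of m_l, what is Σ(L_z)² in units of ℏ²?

m_l ∈ {-8, -7, -6, -5, -4, -3, -2, -1, 0, 1, 2, 3, 4, 5, 6, 7, 8}.
Summing m² from −8 to 8: Σ m_l² = 408.

Σ(L_z)² = 408 ℏ²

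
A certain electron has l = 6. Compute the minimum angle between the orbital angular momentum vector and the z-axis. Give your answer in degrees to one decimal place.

|L| = ℏ√(l(l+1)) = √42 ℏ.
The smallest angle corresponds to the largest L_z, i.e. m_l = l = 6, giving L_z = 6ℏ.
cos θ_min = 6/√42, so θ_min ≈ 22.2°.

θ_min ≈ 22.2°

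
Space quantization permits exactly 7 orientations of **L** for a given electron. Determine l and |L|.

l = 3, |L| = 2√3 ℏ ≈ 3.464ℏ

Since there are 2l+1 = 7 values of m_l, l = 3.
Then |L| = √(l(l+1)) ℏ = 2√3 ℏ.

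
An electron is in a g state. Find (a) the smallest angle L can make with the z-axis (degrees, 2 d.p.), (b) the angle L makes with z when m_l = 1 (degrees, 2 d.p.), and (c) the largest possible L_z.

θ_min ≈ 26.57°; θ(m_l=1) ≈ 77.08°; L_z,max = 4ℏ

A g state has l = 4.
cos θ_min = 4/√20, so θ_min ≈ 26.57°.
For m_l = 1: cos θ = 1/√20, θ ≈ 77.08°.
L_z,max = lℏ = 4ℏ.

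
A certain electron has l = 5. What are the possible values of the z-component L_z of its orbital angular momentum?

L_z = m_l ℏ with m_l ranging from −l to +l in integer steps.
For l = 5: m_l ∈ {-5, -4, -3, -2, -1, 0, 1, 2, 3, 4, 5}.

L_z ∈ {−5ℏ, −4ℏ, −3ℏ, −2ℏ, −ℏ, 0, ℏ, 2ℏ, 3ℏ, 4ℏ, 5ℏ}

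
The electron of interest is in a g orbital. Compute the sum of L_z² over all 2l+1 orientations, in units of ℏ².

Σ(L_z)² = 60 ℏ²

A g state has l = 4.
m_l ∈ {-4, -3, -2, -1, 0, 1, 2, 3, 4}.
Σ m_l² = 2·(1 + 4 + 9 + 16) = 60.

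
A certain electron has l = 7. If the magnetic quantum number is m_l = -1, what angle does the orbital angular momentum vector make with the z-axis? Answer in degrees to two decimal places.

|L| = ℏ√(l(l+1)) = 2√14 ℏ.
L_z = m_l ℏ = −1ℏ.
cos θ = L_z/|L| = -1/√56, so θ ≈ 97.68°.

θ ≈ 97.68°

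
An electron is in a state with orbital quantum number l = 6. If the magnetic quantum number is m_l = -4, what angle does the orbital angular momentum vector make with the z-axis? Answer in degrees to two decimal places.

|L|² = l(l+1)ℏ² = 42ℏ², so |L| = √42 ℏ.
L_z = m_l ℏ = −4ℏ.
cos θ = L_z/|L| = -4/√42, so θ ≈ 128.11°.

θ ≈ 128.11°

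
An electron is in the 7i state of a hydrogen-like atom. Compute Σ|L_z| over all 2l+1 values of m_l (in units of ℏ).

For 7i, l = 6.
m_l ∈ {-6, -5, -4, -3, -2, -1, 0, 1, 2, 3, 4, 5, 6}.
Σ|m_l| = l(l+1) = 42.

Σ|L_z| = 42 ℏ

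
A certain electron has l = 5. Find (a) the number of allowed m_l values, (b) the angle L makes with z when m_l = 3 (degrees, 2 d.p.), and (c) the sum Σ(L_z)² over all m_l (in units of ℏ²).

There are 2l+1 = 11 values of m_l.
For m_l = 3: cos θ = 3/√30, θ ≈ 56.79°.
Σ m_l² = 110, so Σ(L_z)² = 110 ℏ².

11 values; θ(m_l=3) ≈ 56.79°; Σ(L_z)² = 110 ℏ²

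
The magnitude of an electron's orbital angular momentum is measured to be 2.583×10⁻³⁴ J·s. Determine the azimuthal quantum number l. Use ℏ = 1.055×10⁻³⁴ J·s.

l = 2

|L|/ℏ = (2.583×10⁻³⁴)/(1.055×10⁻³⁴) ≈ 2.448.
(|L|/ℏ)² = l(l+1) ≈ 5.99 ⇒ l = 2.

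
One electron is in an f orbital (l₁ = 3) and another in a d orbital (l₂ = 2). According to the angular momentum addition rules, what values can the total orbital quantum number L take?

L runs from |3 − 2| = 1 to 3 + 2 = 5.
L ∈ {1, 2, 3, 4, 5}.

L = 1, 2, 3, 4, 5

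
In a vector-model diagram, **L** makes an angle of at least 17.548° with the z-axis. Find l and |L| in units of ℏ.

At minimum angle, m_l = l, so cos θ = l/√(l(l+1)); cos²θ = l/(l+1) = 0.9091.
Solving: l = 10.
Then |L| = ℏ√(10·11) = √110 ℏ.

l = 10, |L| = √110 ℏ ≈ 10.488ℏ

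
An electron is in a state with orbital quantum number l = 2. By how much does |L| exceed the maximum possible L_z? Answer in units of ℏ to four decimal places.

|L| − L_z,max ≈ 0.4495ℏ

|L| = √6 ℏ ≈ 2.4495ℏ, while L_z,max = lℏ = 2ℏ.
The difference is (√6 − 2)ℏ ≈ 0.4495ℏ.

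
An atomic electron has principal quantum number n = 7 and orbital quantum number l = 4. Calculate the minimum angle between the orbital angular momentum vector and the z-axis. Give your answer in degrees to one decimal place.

θ_min ≈ 26.6°

|L| = ℏ√(l(l+1)) = 2√5 ℏ.
The smallest angle corresponds to the largest L_z, i.e. m_l = l = 4, giving L_z = 4ℏ.
cos θ_min = 4/√20, so θ_min ≈ 26.6°.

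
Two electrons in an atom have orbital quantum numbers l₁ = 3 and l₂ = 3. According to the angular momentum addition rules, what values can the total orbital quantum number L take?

L = 0, 1, 2, 3, 4, 5, 6

Angular momentum addition gives L = |l₁ − l₂|, …, l₁ + l₂.
So L can be 0, 1, 2, 3, 4, 5, 6.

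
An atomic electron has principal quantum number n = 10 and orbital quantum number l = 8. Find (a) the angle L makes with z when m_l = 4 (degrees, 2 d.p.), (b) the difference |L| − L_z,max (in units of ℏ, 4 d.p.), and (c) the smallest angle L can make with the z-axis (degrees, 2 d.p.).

For m_l = 4: cos θ = 4/√72, θ ≈ 61.87°.
|L| − L_z,max = (6√2 − 8)ℏ ≈ 0.4853ℏ.
cos θ_min = 8/√72, so θ_min ≈ 19.47°.

θ(m_l=4) ≈ 61.87°; |L|−L_z,max ≈ 0.4853ℏ; θ_min ≈ 19.47°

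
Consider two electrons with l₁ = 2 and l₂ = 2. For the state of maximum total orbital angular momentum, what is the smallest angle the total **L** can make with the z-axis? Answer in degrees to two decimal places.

By the triangle rule, |l₁ − l₂| ≤ L ≤ l₁ + l₂.
Allowed values: L = 0, 1, 2, 3, 4.
The maximum is L = 4, with |L_tot| = ℏ√(4·5) = 2√5 ℏ.
The minimum angle with z is arccos(4/√20) ≈ 26.57°.

θ_min ≈ 26.57°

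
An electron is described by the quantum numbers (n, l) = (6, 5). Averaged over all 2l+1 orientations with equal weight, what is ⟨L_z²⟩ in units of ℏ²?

m_l runs from −5 to 5, i.e. {-5, -4, -3, -2, -1, 0, 1, 2, 3, 4, 5}.
Average of L_z² over 11 states: 110/11 ℏ² = 10 ℏ².

⟨L_z²⟩ = 10 ℏ²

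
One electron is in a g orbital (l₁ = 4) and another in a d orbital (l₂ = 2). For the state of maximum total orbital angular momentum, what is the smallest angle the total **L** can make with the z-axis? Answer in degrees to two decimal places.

θ_min ≈ 22.21°

By the triangle rule, |l₁ − l₂| ≤ L ≤ l₁ + l₂.
L ∈ {2, 3, 4, 5, 6}.
The maximum is L = 6, with |L_tot| = ℏ√(6·7) = √42 ℏ.
The minimum angle with z is arccos(6/√42) ≈ 22.21°.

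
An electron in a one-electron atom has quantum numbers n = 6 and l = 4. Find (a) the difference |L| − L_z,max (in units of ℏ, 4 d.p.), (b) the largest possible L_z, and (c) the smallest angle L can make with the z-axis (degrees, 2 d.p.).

|L|−L_z,max ≈ 0.4721ℏ; L_z,max = 4ℏ; θ_min ≈ 26.57°

|L| − L_z,max = (2√5 − 4)ℏ ≈ 0.4721ℏ.
L_z,max = lℏ = 4ℏ.
cos θ_min = 4/√20, so θ_min ≈ 26.57°.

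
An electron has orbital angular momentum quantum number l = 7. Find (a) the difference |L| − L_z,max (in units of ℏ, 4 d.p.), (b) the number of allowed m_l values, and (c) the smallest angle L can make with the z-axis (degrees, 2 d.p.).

|L|−L_z,max ≈ 0.4833ℏ; 15 values; θ_min ≈ 20.70°

|L| − L_z,max = (2√14 − 7)ℏ ≈ 0.4833ℏ.
There are 2l+1 = 15 values of m_l.
cos θ_min = 7/√56, so θ_min ≈ 20.70°.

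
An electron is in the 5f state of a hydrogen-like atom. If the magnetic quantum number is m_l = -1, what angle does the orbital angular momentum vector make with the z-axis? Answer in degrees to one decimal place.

5f means n = 5, l = 3.
|L|² = l(l+1)ℏ² = 12ℏ², so |L| = 2√3 ℏ.
L_z = m_l ℏ = −1ℏ.
cos θ = L_z/|L| = -1/√12, so θ ≈ 106.8°.

θ ≈ 106.8°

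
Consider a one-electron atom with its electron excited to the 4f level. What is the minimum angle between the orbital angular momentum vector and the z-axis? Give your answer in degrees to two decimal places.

The 4f level has l = 3.
|L| = ℏ√(l(l+1)) = 2√3 ℏ.
The smallest angle corresponds to the largest L_z, i.e. m_l = l = 3, giving L_z = 3ℏ.
cos θ_min = 3/√12, so θ_min ≈ 30.00°.

θ_min ≈ 30.00°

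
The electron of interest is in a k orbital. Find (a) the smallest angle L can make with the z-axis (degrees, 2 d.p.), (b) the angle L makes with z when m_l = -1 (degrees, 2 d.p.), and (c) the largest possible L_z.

K corresponds to l = 7.
cos θ_min = 7/√56, so θ_min ≈ 20.70°.
For m_l = -1: cos θ = -1/√56, θ ≈ 97.68°.
L_z,max = lℏ = 7ℏ.

θ_min ≈ 20.70°; θ(m_l=-1) ≈ 97.68°; L_z,max = 7ℏ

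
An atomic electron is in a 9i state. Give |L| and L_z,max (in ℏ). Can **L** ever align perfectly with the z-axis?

For 9i, l = 6.
|L| = √42 ℏ ≈ 6.4807ℏ, while L_z,max = lℏ = 6ℏ.
Since |L| > L_z,max, the vector can never point exactly along z; the closest it comes is θ_min = arccos(6/√42) ≈ 22.2°.

No: L_z,max = 6ℏ < |L| = √42 ℏ ≈ 6.481ℏ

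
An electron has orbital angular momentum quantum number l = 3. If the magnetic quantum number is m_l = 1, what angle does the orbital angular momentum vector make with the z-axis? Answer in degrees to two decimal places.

θ ≈ 73.22°

|L| = ℏ√(l(l+1)) = 2√3 ℏ.
L_z = m_l ℏ = 1ℏ.
cos θ = L_z/|L| = 1/√12, so θ ≈ 73.22°.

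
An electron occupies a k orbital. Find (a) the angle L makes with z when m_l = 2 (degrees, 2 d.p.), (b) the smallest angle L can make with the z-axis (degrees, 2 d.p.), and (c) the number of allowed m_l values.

θ(m_l=2) ≈ 74.50°; θ_min ≈ 20.70°; 15 values

The letter k corresponds to l = 7.
For m_l = 2: cos θ = 2/√56, θ ≈ 74.50°.
cos θ_min = 7/√56, so θ_min ≈ 20.70°.
There are 2l+1 = 15 values of m_l.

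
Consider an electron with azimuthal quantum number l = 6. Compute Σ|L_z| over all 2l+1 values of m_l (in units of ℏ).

The allowed m_l values are -6, -5, -4, -3, -2, -1, 0, 1, 2, 3, 4, 5, 6.
Σ|m_l| = 2·6(6+1)/2 = 42.

Σ|L_z| = 42 ℏ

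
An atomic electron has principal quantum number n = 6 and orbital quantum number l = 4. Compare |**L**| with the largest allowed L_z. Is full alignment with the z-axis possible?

|L| = 2√5 ℏ ≈ 4.4721ℏ, while L_z,max = lℏ = 4ℏ.
Since |L| > L_z,max, the vector can never point exactly along z; the closest it comes is θ_min = arccos(4/√20) ≈ 26.6°.

No: L_z,max = 4ℏ < |L| = 2√5 ℏ ≈ 4.472ℏ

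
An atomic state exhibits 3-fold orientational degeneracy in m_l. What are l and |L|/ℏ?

3 = 2l + 1, so l = (3−1)/2 = 1.
|L| = ℏ√(l(l+1)) = ℏ√(1·2) = √2 ℏ.

l = 1, |L| = √2 ℏ ≈ 1.414ℏ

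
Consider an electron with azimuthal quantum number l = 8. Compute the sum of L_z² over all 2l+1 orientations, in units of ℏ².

m_l runs from −8 to 8, i.e. {-8, -7, -6, -5, -4, -3, -2, -1, 0, 1, 2, 3, 4, 5, 6, 7, 8}.
Summing m² from −8 to 8: Σ m_l² = 408.

Σ(L_z)² = 408 ℏ²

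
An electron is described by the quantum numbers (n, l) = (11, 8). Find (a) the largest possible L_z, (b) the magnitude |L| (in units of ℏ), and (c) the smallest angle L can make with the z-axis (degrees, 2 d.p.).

L_z,max = 8ℏ; |L| = 6√2 ℏ ≈ 8.485ℏ; θ_min ≈ 19.47°

L_z,max = lℏ = 8ℏ.
|L| = ℏ√(8·9) = 6√2 ℏ ≈ 8.485ℏ.
cos θ_min = 8/√72, so θ_min ≈ 19.47°.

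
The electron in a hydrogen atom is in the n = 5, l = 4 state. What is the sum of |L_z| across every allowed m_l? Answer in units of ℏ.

Σ|L_z| = 20 ℏ

The allowed m_l values are -4, -3, -2, -1, 0, 1, 2, 3, 4.
Σ|m_l| = l(l+1) = 20.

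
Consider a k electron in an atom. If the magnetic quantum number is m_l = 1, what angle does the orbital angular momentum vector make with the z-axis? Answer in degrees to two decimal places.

θ ≈ 82.32°

A k state has l = 7.
|L| = ℏ√(l(l+1)) = 2√14 ℏ.
L_z = m_l ℏ = 1ℏ.
cos θ = L_z/|L| = 1/√56, so θ ≈ 82.32°.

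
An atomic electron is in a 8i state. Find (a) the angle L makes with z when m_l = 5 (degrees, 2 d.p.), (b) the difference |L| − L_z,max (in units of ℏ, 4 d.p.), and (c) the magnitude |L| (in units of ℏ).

θ(m_l=5) ≈ 39.51°; |L|−L_z,max ≈ 0.4807ℏ; |L| = √42 ℏ ≈ 6.481ℏ

For 8i, l = 6.
For m_l = 5: cos θ = 5/√42, θ ≈ 39.51°.
|L| − L_z,max = (√42 − 6)ℏ ≈ 0.4807ℏ.
|L| = ℏ√(6·7) = √42 ℏ ≈ 6.481ℏ.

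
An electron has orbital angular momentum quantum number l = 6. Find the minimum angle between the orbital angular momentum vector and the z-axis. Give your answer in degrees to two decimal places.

θ_min ≈ 22.21°

|L| = √(l(l+1)) ℏ = √42 ℏ.
The smallest angle corresponds to the largest L_z, i.e. m_l = l = 6, giving L_z = 6ℏ.
cos θ_min = 6/√42, so θ_min ≈ 22.21°.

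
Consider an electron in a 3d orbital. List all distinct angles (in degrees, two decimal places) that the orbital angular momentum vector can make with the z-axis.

θ ∈ {35.26°, 65.91°, 90.00°, 114.09°, 144.74°}

3d means n = 3, l = 2.
|L|² = l(l+1)ℏ² = 6ℏ², so |L| = √6 ℏ.
cos θ = m_l/√6 for each m_l ∈ {-2, -1, 0, 1, 2}.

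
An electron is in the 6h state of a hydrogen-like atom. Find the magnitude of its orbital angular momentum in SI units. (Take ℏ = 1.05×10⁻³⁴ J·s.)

|L| = 5.75×10⁻³⁴ J·s

6h means n = 6, l = 5.
|L| = ℏ√(l(l+1)) = ℏ√(5·6) = √30 ℏ
Numerically, |L| = 5.477 × (1.05×10⁻³⁴ J·s) = 5.75×10⁻³⁴ J·s.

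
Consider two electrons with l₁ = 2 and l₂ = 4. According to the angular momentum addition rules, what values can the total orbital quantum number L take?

L runs from |2 − 4| = 2 to 2 + 4 = 6.
Allowed values: L = 2, 3, 4, 5, 6.

L = 2, 3, 4, 5, 6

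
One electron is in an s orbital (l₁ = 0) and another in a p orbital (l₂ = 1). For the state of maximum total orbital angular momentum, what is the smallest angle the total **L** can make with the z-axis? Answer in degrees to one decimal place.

Angular momentum addition gives L = |l₁ − l₂|, …, l₁ + l₂.
L ∈ {1}.
The maximum is L = 1, with |L_tot| = ℏ√(1·2) = √2 ℏ.
The minimum angle with z is arccos(1/√2) ≈ 45.0°.

θ_min ≈ 45.0°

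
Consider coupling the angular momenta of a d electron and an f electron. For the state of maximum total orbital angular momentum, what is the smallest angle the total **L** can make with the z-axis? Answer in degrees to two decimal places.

By the triangle rule, |l₁ − l₂| ≤ L ≤ l₁ + l₂.
Allowed values: L = 1, 2, 3, 4, 5.
The maximum is L = 5, with |L_tot| = ℏ√(5·6) = √30 ℏ.
The minimum angle with z is arccos(5/√30) ≈ 24.09°.

θ_min ≈ 24.09°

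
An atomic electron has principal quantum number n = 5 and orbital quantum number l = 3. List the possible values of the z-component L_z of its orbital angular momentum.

L_z ∈ {−3ℏ, −2ℏ, −ℏ, 0, ℏ, 2ℏ, 3ℏ}

L_z = m_l ℏ with m_l ranging from −l to +l in integer steps.
For l = 3: m_l ∈ {-3, -2, -1, 0, 1, 2, 3}.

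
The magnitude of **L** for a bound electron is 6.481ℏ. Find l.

(|L|/ℏ)² = l(l+1) = 42.
The positive root is l = 6.

l = 6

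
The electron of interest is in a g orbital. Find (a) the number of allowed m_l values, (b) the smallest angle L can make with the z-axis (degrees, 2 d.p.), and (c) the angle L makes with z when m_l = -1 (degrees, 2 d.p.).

9 values; θ_min ≈ 26.57°; θ(m_l=-1) ≈ 102.92°

A g state has l = 4.
There are 2l+1 = 9 values of m_l.
cos θ_min = 4/√20, so θ_min ≈ 26.57°.
For m_l = -1: cos θ = -1/√20, θ ≈ 102.92°.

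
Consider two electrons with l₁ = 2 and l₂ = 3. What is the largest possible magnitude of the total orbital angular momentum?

|L_tot|_max = √30 ℏ ≈ 5.477ℏ

The total orbital quantum number L ranges from |l₁ − l₂| to l₁ + l₂ in integer steps.
So L can be 1, 2, 3, 4, 5.
The largest magnitude corresponds to L = 5: |L_tot| = ℏ√(5·6) = √30 ℏ.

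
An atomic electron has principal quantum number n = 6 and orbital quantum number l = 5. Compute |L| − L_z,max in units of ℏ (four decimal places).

|L| − L_z,max ≈ 0.4772ℏ

|L| = √30 ℏ ≈ 5.4772ℏ, while L_z,max = lℏ = 5ℏ.
The difference is (√30 − 5)ℏ ≈ 0.4772ℏ.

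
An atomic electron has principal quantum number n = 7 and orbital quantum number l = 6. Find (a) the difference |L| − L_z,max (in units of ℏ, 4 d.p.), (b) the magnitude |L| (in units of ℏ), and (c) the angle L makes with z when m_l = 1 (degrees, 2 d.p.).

|L|−L_z,max ≈ 0.4807ℏ; |L| = √42 ℏ ≈ 6.481ℏ; θ(m_l=1) ≈ 81.12°

|L| − L_z,max = (√42 − 6)ℏ ≈ 0.4807ℏ.
|L| = ℏ√(6·7) = √42 ℏ ≈ 6.481ℏ.
For m_l = 1: cos θ = 1/√42, θ ≈ 81.12°.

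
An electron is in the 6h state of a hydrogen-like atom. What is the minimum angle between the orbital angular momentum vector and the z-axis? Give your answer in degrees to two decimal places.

6h means n = 6, l = 5.
|L| = √(l(l+1)) ℏ = √30 ℏ.
The smallest angle corresponds to the largest L_z, i.e. m_l = l = 5, giving L_z = 5ℏ.
cos θ_min = 5/√30, so θ_min ≈ 24.09°.

θ_min ≈ 24.09°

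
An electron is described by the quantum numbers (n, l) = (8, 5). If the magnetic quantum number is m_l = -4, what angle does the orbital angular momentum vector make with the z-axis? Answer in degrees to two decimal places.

|L| = √(l(l+1)) ℏ = √30 ℏ.
L_z = m_l ℏ = −4ℏ.
cos θ = L_z/|L| = -4/√30, so θ ≈ 136.91°.

θ ≈ 136.91°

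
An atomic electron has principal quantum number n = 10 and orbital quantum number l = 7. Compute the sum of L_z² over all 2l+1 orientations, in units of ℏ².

m_l ∈ {-7, -6, -5, -4, -3, -2, -1, 0, 1, 2, 3, 4, 5, 6, 7}.
Summing m² from −7 to 7: Σ m_l² = 280.

Σ(L_z)² = 280 ℏ²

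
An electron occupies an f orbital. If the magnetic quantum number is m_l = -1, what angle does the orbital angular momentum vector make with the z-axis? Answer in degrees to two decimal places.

θ ≈ 106.78°

An f state has l = 3.
|L| = ℏ√(l(l+1)) = 2√3 ℏ.
L_z = m_l ℏ = −1ℏ.
cos θ = L_z/|L| = -1/√12, so θ ≈ 106.78°.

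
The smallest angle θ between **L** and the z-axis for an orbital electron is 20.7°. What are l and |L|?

l = 7, |L| = 2√14 ℏ ≈ 7.483ℏ

At minimum angle, m_l = l, so cos θ = l/√(l(l+1)); cos²θ = l/(l+1) = 0.8751.
l = cos²θ/sin²θ ≈ 7.
Then |L| = ℏ√(7·8) = 2√14 ℏ.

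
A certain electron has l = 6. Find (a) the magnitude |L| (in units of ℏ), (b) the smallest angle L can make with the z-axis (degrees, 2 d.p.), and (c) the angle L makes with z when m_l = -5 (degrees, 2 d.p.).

|L| = √42 ℏ ≈ 6.481ℏ; θ_min ≈ 22.21°; θ(m_l=-5) ≈ 140.49°

|L| = ℏ√(6·7) = √42 ℏ ≈ 6.481ℏ.
cos θ_min = 6/√42, so θ_min ≈ 22.21°.
For m_l = -5: cos θ = -5/√42, θ ≈ 140.49°.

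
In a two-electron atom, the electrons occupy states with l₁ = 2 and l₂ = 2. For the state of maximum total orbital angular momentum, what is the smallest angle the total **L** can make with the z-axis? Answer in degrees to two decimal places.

L runs from |2 − 2| = 0 to 2 + 2 = 4.
So L can be 0, 1, 2, 3, 4.
The maximum is L = 4, with |L_tot| = ℏ√(4·5) = 2√5 ℏ.
The minimum angle with z is arccos(4/√20) ≈ 26.57°.

θ_min ≈ 26.57°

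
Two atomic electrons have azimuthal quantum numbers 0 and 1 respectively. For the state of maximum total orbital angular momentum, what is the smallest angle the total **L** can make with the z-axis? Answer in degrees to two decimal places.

L runs from |0 − 1| = 1 to 0 + 1 = 1.
So L can be 1.
The maximum is L = 1, with |L_tot| = ℏ√(1·2) = √2 ℏ.
The minimum angle with z is arccos(1/√2) ≈ 45.00°.

θ_min ≈ 45.00°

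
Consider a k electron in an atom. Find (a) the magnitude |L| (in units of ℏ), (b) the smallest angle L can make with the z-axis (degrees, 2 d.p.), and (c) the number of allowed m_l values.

|L| = 2√14 ℏ ≈ 7.483ℏ; θ_min ≈ 20.70°; 15 values

For a k orbital, l = 7.
|L| = ℏ√(7·8) = 2√14 ℏ ≈ 7.483ℏ.
cos θ_min = 7/√56, so θ_min ≈ 20.70°.
There are 2l+1 = 15 values of m_l.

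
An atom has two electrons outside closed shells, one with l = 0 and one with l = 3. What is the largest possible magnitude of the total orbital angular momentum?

|L_tot|_max = 2√3 ℏ ≈ 3.464ℏ

By the triangle rule, |l₁ − l₂| ≤ L ≤ l₁ + l₂.
Allowed values: L = 3.
The largest magnitude corresponds to L = 3: |L_tot| = ℏ√(3·4) = 2√3 ℏ.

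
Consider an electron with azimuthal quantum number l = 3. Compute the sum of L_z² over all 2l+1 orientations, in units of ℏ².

m_l runs from −3 to 3, i.e. {-3, -2, -1, 0, 1, 2, 3}.
Σ m_l² = 2·(1 + 4 + 9) = 28.

Σ(L_z)² = 28 ℏ²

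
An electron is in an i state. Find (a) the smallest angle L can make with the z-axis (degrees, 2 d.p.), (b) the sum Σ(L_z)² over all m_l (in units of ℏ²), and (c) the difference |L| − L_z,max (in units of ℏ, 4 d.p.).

θ_min ≈ 22.21°; Σ(L_z)² = 182 ℏ²; |L|−L_z,max ≈ 0.4807ℏ

For an i orbital, l = 6.
cos θ_min = 6/√42, so θ_min ≈ 22.21°.
Σ m_l² = 182, so Σ(L_z)² = 182 ℏ².
|L| − L_z,max = (√42 − 6)ℏ ≈ 0.4807ℏ.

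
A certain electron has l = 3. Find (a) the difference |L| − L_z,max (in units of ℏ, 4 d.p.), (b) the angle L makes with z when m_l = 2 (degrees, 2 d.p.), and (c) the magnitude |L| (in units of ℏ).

|L| − L_z,max = (2√3 − 3)ℏ ≈ 0.4641ℏ.
For m_l = 2: cos θ = 2/√12, θ ≈ 54.74°.
|L| = ℏ√(3·4) = 2√3 ℏ ≈ 3.464ℏ.

|L|−L_z,max ≈ 0.4641ℏ; θ(m_l=2) ≈ 54.74°; |L| = 2√3 ℏ ≈ 3.464ℏ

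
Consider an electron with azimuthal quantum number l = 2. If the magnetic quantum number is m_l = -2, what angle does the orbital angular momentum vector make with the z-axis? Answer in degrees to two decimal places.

|L| = ℏ√(l(l+1)) = √6 ℏ.
L_z = m_l ℏ = −2ℏ.
cos θ = L_z/|L| = -2/√6, so θ ≈ 144.74°.

θ ≈ 144.74°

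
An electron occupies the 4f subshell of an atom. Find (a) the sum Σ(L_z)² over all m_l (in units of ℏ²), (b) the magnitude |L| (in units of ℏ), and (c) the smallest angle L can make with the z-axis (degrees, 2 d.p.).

4f means n = 4, l = 3.
Σ m_l² = 28, so Σ(L_z)² = 28 ℏ².
|L| = ℏ√(3·4) = 2√3 ℏ ≈ 3.464ℏ.
cos θ_min = 3/√12, so θ_min ≈ 30.00°.

Σ(L_z)² = 28 ℏ²; |L| = 2√3 ℏ ≈ 3.464ℏ; θ_min ≈ 30.00°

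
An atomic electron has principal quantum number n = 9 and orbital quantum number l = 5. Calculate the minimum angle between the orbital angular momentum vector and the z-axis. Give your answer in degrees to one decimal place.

|L| = √(l(l+1)) ℏ = √30 ℏ.
The smallest angle corresponds to the largest L_z, i.e. m_l = l = 5, giving L_z = 5ℏ.
cos θ_min = 5/√30, so θ_min ≈ 24.1°.

θ_min ≈ 24.1°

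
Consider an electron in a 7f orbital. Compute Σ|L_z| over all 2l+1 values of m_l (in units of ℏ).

Σ|L_z| = 12 ℏ

For 7f, l = 3.
m_l ∈ {-3, -2, -1, 0, 1, 2, 3}.
Σ|m_l| = l(l+1) = 12.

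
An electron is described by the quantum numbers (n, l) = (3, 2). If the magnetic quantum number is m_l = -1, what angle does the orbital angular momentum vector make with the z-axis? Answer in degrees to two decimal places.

|L| = √(l(l+1)) ℏ = √6 ℏ.
L_z = m_l ℏ = −1ℏ.
cos θ = L_z/|L| = -1/√6, so θ ≈ 114.09°.

θ ≈ 114.09°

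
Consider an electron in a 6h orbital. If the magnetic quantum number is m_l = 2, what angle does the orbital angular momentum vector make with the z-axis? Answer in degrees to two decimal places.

6h means n = 6, l = 5.
|L|² = l(l+1)ℏ² = 30ℏ², so |L| = √30 ℏ.
L_z = m_l ℏ = 2ℏ.
cos θ = L_z/|L| = 2/√30, so θ ≈ 68.58°.

θ ≈ 68.58°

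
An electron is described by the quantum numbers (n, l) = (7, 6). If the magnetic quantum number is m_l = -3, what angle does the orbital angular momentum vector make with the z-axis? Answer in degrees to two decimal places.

|L| = √(l(l+1)) ℏ = √42 ℏ.
L_z = m_l ℏ = −3ℏ.
cos θ = L_z/|L| = -3/√42, so θ ≈ 117.58°.

θ ≈ 117.58°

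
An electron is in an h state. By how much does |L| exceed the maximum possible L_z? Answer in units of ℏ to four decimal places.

The letter h corresponds to l = 5.
|L| = √30 ℏ ≈ 5.4772ℏ, while L_z,max = lℏ = 5ℏ.
The difference is (√30 − 5)ℏ ≈ 0.4772ℏ.

|L| − L_z,max ≈ 0.4772ℏ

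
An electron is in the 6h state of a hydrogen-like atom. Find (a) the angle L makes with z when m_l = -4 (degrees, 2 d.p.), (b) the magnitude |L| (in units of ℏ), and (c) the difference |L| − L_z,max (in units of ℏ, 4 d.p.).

θ(m_l=-4) ≈ 136.91°; |L| = √30 ℏ ≈ 5.477ℏ; |L|−L_z,max ≈ 0.4772ℏ

The 6h subshell has l = 5.
For m_l = -4: cos θ = -4/√30, θ ≈ 136.91°.
|L| = ℏ√(5·6) = √30 ℏ ≈ 5.477ℏ.
|L| − L_z,max = (√30 − 5)ℏ ≈ 0.4772ℏ.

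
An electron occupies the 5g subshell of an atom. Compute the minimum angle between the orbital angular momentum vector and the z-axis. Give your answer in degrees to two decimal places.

θ_min ≈ 26.57°

5g means n = 5, l = 4.
|L| = ℏ√(l(l+1)) = 2√5 ℏ.
The smallest angle corresponds to the largest L_z, i.e. m_l = l = 4, giving L_z = 4ℏ.
cos θ_min = 4/√20, so θ_min ≈ 26.57°.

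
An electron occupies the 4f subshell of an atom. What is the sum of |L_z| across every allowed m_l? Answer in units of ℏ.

Σ|L_z| = 12 ℏ

For 4f, l = 3.
m_l runs from −3 to 3, i.e. {-3, -2, -1, 0, 1, 2, 3}.
Σ|m_l| = 2·3(3+1)/2 = 12.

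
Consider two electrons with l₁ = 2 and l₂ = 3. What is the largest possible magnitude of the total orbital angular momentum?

Angular momentum addition gives L = |l₁ − l₂|, …, l₁ + l₂.
L ∈ {1, 2, 3, 4, 5}.
The largest magnitude corresponds to L = 5: |L_tot| = ℏ√(5·6) = √30 ℏ.

|L_tot|_max = √30 ℏ ≈ 5.477ℏ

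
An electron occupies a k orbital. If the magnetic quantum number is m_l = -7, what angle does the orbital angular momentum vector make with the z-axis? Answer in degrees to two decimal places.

θ ≈ 159.30°

K corresponds to l = 7.
|L| = ℏ√(l(l+1)) = 2√14 ℏ.
L_z = m_l ℏ = −7ℏ.
cos θ = L_z/|L| = -7/√56, so θ ≈ 159.30°.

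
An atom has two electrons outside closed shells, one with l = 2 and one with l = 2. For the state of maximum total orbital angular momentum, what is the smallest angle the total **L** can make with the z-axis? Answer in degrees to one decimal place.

θ_min ≈ 26.6°

By the triangle rule, |l₁ − l₂| ≤ L ≤ l₁ + l₂.
L ∈ {0, 1, 2, 3, 4}.
The maximum is L = 4, with |L_tot| = ℏ√(4·5) = 2√5 ℏ.
The minimum angle with z is arccos(4/√20) ≈ 26.6°.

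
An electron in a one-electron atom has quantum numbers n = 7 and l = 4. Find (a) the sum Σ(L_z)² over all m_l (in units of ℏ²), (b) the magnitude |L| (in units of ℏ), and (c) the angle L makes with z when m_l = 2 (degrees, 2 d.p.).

Σ m_l² = 60, so Σ(L_z)² = 60 ℏ².
|L| = ℏ√(4·5) = 2√5 ℏ ≈ 4.472ℏ.
For m_l = 2: cos θ = 2/√20, θ ≈ 63.43°.

Σ(L_z)² = 60 ℏ²; |L| = 2√5 ℏ ≈ 4.472ℏ; θ(m_l=2) ≈ 63.43°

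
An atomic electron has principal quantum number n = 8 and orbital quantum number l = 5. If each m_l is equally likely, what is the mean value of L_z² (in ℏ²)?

⟨L_z²⟩ = 10 ℏ²

m_l runs from −5 to 5, i.e. {-5, -4, -3, -2, -1, 0, 1, 2, 3, 4, 5}.
Average of L_z² over 11 states: 110/11 ℏ² = 10 ℏ².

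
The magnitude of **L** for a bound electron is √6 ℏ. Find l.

|L| = ℏ√(l(l+1)), so l(l+1) = 6.
Solving: l = 2.

l = 2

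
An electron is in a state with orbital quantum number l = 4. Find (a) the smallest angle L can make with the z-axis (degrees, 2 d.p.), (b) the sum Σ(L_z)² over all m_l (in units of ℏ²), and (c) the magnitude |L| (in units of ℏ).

cos θ_min = 4/√20, so θ_min ≈ 26.57°.
Σ m_l² = 60, so Σ(L_z)² = 60 ℏ².
|L| = ℏ√(4·5) = 2√5 ℏ ≈ 4.472ℏ.

θ_min ≈ 26.57°; Σ(L_z)² = 60 ℏ²; |L| = 2√5 ℏ ≈ 4.472ℏ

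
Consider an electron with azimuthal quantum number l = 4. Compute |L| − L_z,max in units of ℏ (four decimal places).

|L| = 2√5 ℏ ≈ 4.4721ℏ, while L_z,max = lℏ = 4ℏ.
The difference is (2√5 − 4)ℏ ≈ 0.4721ℏ.

|L| − L_z,max ≈ 0.4721ℏ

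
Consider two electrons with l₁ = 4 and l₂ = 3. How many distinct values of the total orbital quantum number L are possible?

Angular momentum addition gives L = |l₁ − l₂|, …, l₁ + l₂.
L ∈ {1, 2, 3, 4, 5, 6, 7}.
That is 7 values.

7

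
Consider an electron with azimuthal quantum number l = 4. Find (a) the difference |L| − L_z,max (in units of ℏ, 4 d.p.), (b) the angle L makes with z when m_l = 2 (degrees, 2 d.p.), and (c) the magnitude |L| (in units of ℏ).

|L| − L_z,max = (2√5 − 4)ℏ ≈ 0.4721ℏ.
For m_l = 2: cos θ = 2/√20, θ ≈ 63.43°.
|L| = ℏ√(4·5) = 2√5 ℏ ≈ 4.472ℏ.

|L|−L_z,max ≈ 0.4721ℏ; θ(m_l=2) ≈ 63.43°; |L| = 2√5 ℏ ≈ 4.472ℏ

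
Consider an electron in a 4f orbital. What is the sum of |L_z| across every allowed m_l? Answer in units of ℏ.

The 4f subshell has l = 3.
m_l ∈ {-3, -2, -1, 0, 1, 2, 3}.
Σ|m_l| = 2·3(3+1)/2 = 12.

Σ|L_z| = 12 ℏ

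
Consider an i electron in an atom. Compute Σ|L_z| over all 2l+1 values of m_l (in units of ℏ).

Σ|L_z| = 42 ℏ

I corresponds to l = 6.
m_l ∈ {-6, -5, -4, -3, -2, -1, 0, 1, 2, 3, 4, 5, 6}.
Σ|m_l| = l(l+1) = 42.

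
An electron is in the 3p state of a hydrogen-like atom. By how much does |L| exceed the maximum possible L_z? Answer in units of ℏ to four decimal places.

|L| − L_z,max ≈ 0.4142ℏ

3p means n = 3, l = 1.
|L| = √2 ℏ ≈ 1.4142ℏ, while L_z,max = lℏ = 1ℏ.
The difference is (√2 − 1)ℏ ≈ 0.4142ℏ.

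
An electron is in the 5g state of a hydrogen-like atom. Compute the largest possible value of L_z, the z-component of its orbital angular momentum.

For 5g, l = 4.
L_z = m_l ℏ with m_l ∈ {−4, …, 4}; the maximum is m_l = 4.

L_z,max = 4ℏ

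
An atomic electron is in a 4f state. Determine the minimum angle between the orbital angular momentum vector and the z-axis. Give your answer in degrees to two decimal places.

θ_min ≈ 30.00°

The 4f subshell has l = 3.
|L| = √(l(l+1)) ℏ = 2√3 ℏ.
The smallest angle corresponds to the largest L_z, i.e. m_l = l = 3, giving L_z = 3ℏ.
cos θ_min = 3/√12, so θ_min ≈ 30.00°.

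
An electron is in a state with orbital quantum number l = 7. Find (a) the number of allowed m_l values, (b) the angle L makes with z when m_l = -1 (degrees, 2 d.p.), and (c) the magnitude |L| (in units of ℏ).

There are 2l+1 = 15 values of m_l.
For m_l = -1: cos θ = -1/√56, θ ≈ 97.68°.
|L| = ℏ√(7·8) = 2√14 ℏ ≈ 7.483ℏ.

15 values; θ(m_l=-1) ≈ 97.68°; |L| = 2√14 ℏ ≈ 7.483ℏ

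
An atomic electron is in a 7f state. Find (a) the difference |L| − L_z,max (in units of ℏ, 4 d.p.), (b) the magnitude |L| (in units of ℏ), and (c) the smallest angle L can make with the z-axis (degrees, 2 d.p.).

|L|−L_z,max ≈ 0.4641ℏ; |L| = 2√3 ℏ ≈ 3.464ℏ; θ_min ≈ 30.00°

For 7f, l = 3.
|L| − L_z,max = (2√3 − 3)ℏ ≈ 0.4641ℏ.
|L| = ℏ√(3·4) = 2√3 ℏ ≈ 3.464ℏ.
cos θ_min = 3/√12, so θ_min ≈ 30.00°.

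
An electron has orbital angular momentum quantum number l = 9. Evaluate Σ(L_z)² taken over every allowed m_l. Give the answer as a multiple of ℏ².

Σ(L_z)² = 570 ℏ²

m_l ∈ {-9, -8, -7, -6, -5, -4, -3, -2, -1, 0, 1, 2, 3, 4, 5, 6, 7, 8, 9}.
Σ m_l² = 2·(1 + 4 + 9 + 16 + 25 + 36 + 49 + 64 + 81) = 570.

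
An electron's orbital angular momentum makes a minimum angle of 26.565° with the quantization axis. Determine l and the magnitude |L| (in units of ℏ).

l = 4, |L| = 2√5 ℏ ≈ 4.472ℏ

cos²θ_min = l/(l+1) = 0.8000.
Solving: l = 4.
Then |L| = ℏ√(4·5) = 2√5 ℏ.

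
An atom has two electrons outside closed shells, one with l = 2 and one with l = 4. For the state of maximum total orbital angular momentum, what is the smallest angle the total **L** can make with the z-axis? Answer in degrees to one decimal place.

θ_min ≈ 22.2°

L runs from |2 − 4| = 2 to 2 + 4 = 6.
L ∈ {2, 3, 4, 5, 6}.
The maximum is L = 6, with |L_tot| = ℏ√(6·7) = √42 ℏ.
The minimum angle with z is arccos(6/√42) ≈ 22.2°.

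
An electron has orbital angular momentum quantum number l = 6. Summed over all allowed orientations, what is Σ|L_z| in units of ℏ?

m_l ∈ {-6, -5, -4, -3, -2, -1, 0, 1, 2, 3, 4, 5, 6}.
Σ|m_l| = 2·6(6+1)/2 = 42.

Σ|L_z| = 42 ℏ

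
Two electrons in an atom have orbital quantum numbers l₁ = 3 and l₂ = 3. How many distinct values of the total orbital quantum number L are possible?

7

Angular momentum addition gives L = |l₁ − l₂|, …, l₁ + l₂.
So L can be 0, 1, 2, 3, 4, 5, 6.
That is 7 values.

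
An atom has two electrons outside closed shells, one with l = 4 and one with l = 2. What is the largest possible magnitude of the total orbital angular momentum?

|L_tot|_max = √42 ℏ ≈ 6.481ℏ

L runs from |4 − 2| = 2 to 4 + 2 = 6.
L ∈ {2, 3, 4, 5, 6}.
The largest magnitude corresponds to L = 6: |L_tot| = ℏ√(6·7) = √42 ℏ.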